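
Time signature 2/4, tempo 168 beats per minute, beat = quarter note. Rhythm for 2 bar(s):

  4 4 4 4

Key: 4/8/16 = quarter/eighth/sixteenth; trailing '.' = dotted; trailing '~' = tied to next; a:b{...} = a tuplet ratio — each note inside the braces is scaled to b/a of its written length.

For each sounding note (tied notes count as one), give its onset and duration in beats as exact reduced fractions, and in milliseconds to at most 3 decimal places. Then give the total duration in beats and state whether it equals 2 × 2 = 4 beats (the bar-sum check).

1) 0.0ms=0b +357.143ms=1b
2) 357.143ms=1b +357.143ms=1b
3) 714.286ms=2b +357.143ms=1b
4) 1071.429ms=3b +357.143ms=1b
Σ=4b of 4 (168bpm 2/4) — PASS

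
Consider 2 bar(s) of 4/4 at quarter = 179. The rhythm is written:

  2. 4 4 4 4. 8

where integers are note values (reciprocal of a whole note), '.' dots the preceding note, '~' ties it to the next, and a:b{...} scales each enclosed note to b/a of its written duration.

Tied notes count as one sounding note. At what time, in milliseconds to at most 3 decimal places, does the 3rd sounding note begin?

1. 0.0ms @ 0 + 1005.587ms (3)
2. 1005.587ms @ 3 + 335.196ms (1)
3. 1340.782ms @ 4 + 335.196ms (1)
4. 1675.978ms @ 5 + 335.196ms (1)
5. 2011.173ms @ 6 + 502.793ms (3/2)
6. 2513.966ms @ 15/2 + 167.598ms (1/2)

note 3 onset = 4b = 1340.782ms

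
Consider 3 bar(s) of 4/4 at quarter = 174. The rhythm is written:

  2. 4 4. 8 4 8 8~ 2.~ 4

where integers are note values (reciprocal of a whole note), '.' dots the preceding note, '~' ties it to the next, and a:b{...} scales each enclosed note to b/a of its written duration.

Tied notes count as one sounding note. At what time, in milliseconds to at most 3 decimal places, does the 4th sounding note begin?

note 4 onset = 11/2b = 1896.552ms

1. 0.0ms @ 0 + 1034.483ms (3)
2. 1034.483ms @ 3 + 344.828ms (1)
3. 1379.31ms @ 4 + 517.241ms (3/2)
4. 1896.552ms @ 11/2 + 172.414ms (1/2)
5. 2068.966ms @ 6 + 344.828ms (1)
6. 2413.793ms @ 7 + 172.414ms (1/2)
7. 2586.207ms @ 15/2 + 1551.724ms (9/2)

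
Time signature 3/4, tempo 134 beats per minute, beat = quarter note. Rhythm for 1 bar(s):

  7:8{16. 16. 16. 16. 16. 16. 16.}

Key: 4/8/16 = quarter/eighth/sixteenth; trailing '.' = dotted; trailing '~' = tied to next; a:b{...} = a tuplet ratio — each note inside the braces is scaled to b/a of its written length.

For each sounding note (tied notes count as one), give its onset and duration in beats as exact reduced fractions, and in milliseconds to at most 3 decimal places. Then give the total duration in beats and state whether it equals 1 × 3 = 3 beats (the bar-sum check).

1) 0.0ms=0b +191.898ms=3/7b
2) 191.898ms=3/7b +191.898ms=3/7b
3) 383.795ms=6/7b +191.898ms=3/7b
4) 575.693ms=9/7b +191.898ms=3/7b
5) 767.591ms=12/7b +191.898ms=3/7b
6) 959.488ms=15/7b +191.898ms=3/7b
7) 1151.386ms=18/7b +191.898ms=3/7b
Σ=3b of 3 (134bpm 3/4) — PASS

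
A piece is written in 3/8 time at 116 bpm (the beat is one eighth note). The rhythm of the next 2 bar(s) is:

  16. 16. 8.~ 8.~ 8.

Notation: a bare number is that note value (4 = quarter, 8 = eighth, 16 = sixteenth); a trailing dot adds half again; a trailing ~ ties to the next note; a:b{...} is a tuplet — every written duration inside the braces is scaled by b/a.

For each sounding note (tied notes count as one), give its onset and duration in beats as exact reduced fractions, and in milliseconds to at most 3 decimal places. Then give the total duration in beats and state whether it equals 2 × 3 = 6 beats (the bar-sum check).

1) 0.0ms=0b +387.931ms=3/4b
2) 387.931ms=3/4b +387.931ms=3/4b
3) 775.862ms=3/2b +2327.586ms=9/2b
Σ=6b of 6 (116bpm 3/8) — PASS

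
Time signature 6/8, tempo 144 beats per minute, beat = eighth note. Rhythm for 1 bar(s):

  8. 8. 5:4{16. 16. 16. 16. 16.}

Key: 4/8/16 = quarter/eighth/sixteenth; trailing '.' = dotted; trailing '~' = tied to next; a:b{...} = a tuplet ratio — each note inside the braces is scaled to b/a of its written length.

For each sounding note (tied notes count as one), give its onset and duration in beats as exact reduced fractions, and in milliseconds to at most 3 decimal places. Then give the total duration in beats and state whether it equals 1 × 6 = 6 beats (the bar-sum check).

1) 0.0ms=0b +625.0ms=3/2b
2) 625.0ms=3/2b +625.0ms=3/2b
3) 1250.0ms=3b +250.0ms=3/5b
4) 1500.0ms=18/5b +250.0ms=3/5b
5) 1750.0ms=21/5b +250.0ms=3/5b
6) 2000.0ms=24/5b +250.0ms=3/5b
7) 2250.0ms=27/5b +250.0ms=3/5b
Σ=6b of 6 (144bpm 6/8) — PASS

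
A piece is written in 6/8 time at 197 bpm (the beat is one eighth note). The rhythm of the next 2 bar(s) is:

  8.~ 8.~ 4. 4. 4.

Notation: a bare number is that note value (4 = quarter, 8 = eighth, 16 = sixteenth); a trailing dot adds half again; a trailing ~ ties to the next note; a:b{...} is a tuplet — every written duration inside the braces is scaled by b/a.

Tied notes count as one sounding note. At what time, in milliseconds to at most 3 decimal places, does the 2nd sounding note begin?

1. 0.0ms @ 0 + 1827.411ms (6)
2. 1827.411ms @ 6 + 913.706ms (3)
3. 2741.117ms @ 9 + 913.706ms (3)

note 2 onset = 6b = 1827.411ms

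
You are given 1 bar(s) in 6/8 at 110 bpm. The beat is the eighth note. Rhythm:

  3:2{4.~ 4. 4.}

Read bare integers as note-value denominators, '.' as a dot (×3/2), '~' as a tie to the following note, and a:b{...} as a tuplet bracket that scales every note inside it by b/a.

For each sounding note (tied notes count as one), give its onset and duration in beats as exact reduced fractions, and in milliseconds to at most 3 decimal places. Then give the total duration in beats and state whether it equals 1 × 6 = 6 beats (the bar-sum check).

1) 0.0ms=0b +2181.818ms=4b
2) 2181.818ms=4b +1090.909ms=2b
Σ=6b of 6 (110bpm 6/8) — PASS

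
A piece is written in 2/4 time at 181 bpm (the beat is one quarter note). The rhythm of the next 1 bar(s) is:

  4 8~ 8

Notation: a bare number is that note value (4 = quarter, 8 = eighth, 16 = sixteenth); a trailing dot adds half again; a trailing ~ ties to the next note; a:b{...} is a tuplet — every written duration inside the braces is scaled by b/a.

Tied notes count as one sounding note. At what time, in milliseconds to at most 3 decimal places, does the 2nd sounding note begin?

1. 0.0ms @ 0 + 331.492ms (1)
2. 331.492ms @ 1 + 331.492ms (1)

note 2 onset = 1b = 331.492ms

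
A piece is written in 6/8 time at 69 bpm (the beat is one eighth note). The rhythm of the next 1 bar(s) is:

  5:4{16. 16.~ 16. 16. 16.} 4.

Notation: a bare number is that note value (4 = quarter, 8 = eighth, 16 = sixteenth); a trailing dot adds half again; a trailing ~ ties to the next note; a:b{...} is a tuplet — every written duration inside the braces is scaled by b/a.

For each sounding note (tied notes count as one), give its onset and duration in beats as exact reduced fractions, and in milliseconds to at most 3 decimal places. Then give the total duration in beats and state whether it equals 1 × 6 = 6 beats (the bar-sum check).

1) 0.0ms=0b +521.739ms=3/5b
2) 521.739ms=3/5b +1043.478ms=6/5b
3) 1565.217ms=9/5b +521.739ms=3/5b
4) 2086.957ms=12/5b +521.739ms=3/5b
5) 2608.696ms=3b +2608.696ms=3b
Σ=6b of 6 (69bpm 6/8) — PASS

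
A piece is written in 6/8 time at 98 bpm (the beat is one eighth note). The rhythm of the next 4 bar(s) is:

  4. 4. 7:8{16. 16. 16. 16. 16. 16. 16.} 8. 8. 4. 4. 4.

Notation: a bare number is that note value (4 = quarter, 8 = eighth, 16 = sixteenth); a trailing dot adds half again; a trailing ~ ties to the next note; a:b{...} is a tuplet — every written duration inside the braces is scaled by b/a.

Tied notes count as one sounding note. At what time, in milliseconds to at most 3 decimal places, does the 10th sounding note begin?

note 10 onset = 12b = 7346.939ms

1. 0.0ms @ 0 + 1836.735ms (3)
2. 1836.735ms @ 3 + 1836.735ms (3)
3. 3673.469ms @ 6 + 524.781ms (6/7)
4. 4198.251ms @ 48/7 + 524.781ms (6/7)
5. 4723.032ms @ 54/7 + 524.781ms (6/7)
6. 5247.813ms @ 60/7 + 524.781ms (6/7)
7. 5772.595ms @ 66/7 + 524.781ms (6/7)
8. 6297.376ms @ 72/7 + 524.781ms (6/7)
9. 6822.157ms @ 78/7 + 524.781ms (6/7)
10. 7346.939ms @ 12 + 918.367ms (3/2)
11. 8265.306ms @ 27/2 + 918.367ms (3/2)
12. 9183.673ms @ 15 + 1836.735ms (3)
13. 11020.408ms @ 18 + 1836.735ms (3)
14. 12857.143ms @ 21 + 1836.735ms (3)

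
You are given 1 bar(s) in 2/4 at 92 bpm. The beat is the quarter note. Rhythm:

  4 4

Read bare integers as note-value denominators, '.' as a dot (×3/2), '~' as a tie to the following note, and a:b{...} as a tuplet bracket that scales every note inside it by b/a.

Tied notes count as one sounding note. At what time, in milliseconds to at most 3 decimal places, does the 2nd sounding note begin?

note 2 onset = 1b = 652.174ms

1. 0.0ms @ 0 + 652.174ms (1)
2. 652.174ms @ 1 + 652.174ms (1)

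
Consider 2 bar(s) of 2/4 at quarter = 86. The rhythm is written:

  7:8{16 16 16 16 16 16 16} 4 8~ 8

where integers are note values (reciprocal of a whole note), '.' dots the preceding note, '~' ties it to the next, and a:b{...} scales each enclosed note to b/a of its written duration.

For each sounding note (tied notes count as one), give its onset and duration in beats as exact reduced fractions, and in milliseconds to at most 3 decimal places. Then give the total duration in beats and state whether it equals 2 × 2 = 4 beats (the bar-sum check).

1) 0.0ms=0b +199.336ms=2/7b
2) 199.336ms=2/7b +199.336ms=2/7b
3) 398.671ms=4/7b +199.336ms=2/7b
4) 598.007ms=6/7b +199.336ms=2/7b
5) 797.342ms=8/7b +199.336ms=2/7b
6) 996.678ms=10/7b +199.336ms=2/7b
7) 1196.013ms=12/7b +199.336ms=2/7b
8) 1395.349ms=2b +697.674ms=1b
9) 2093.023ms=3b +697.674ms=1b
Σ=4b of 4 (86bpm 2/4) — PASS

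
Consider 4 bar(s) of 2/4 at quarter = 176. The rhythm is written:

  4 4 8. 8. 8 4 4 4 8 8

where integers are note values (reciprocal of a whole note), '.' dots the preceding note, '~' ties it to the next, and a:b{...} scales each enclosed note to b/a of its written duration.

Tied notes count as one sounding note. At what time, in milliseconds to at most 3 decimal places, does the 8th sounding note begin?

1. 0.0ms @ 0 + 340.909ms (1)
2. 340.909ms @ 1 + 340.909ms (1)
3. 681.818ms @ 2 + 255.682ms (3/4)
4. 937.5ms @ 11/4 + 255.682ms (3/4)
5. 1193.182ms @ 7/2 + 170.455ms (1/2)
6. 1363.636ms @ 4 + 340.909ms (1)
7. 1704.545ms @ 5 + 340.909ms (1)
8. 2045.455ms @ 6 + 340.909ms (1)
9. 2386.364ms @ 7 + 170.455ms (1/2)
10. 2556.818ms @ 15/2 + 170.455ms (1/2)

note 8 onset = 6b = 2045.455ms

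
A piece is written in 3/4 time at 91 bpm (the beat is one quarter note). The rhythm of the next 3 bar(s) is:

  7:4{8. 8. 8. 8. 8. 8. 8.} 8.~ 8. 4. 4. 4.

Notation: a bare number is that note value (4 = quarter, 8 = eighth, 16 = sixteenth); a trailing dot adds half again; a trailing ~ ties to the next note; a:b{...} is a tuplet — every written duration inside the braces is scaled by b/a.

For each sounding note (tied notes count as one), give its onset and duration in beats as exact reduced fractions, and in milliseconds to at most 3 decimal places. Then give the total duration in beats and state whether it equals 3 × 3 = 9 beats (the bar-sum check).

1) 0.0ms=0b +282.575ms=3/7b
2) 282.575ms=3/7b +282.575ms=3/7b
3) 565.149ms=6/7b +282.575ms=3/7b
4) 847.724ms=9/7b +282.575ms=3/7b
5) 1130.298ms=12/7b +282.575ms=3/7b
6) 1412.873ms=15/7b +282.575ms=3/7b
7) 1695.447ms=18/7b +282.575ms=3/7b
8) 1978.022ms=3b +989.011ms=3/2b
9) 2967.033ms=9/2b +989.011ms=3/2b
10) 3956.044ms=6b +989.011ms=3/2b
11) 4945.055ms=15/2b +989.011ms=3/2b
Σ=9b of 9 (91bpm 3/4) — PASS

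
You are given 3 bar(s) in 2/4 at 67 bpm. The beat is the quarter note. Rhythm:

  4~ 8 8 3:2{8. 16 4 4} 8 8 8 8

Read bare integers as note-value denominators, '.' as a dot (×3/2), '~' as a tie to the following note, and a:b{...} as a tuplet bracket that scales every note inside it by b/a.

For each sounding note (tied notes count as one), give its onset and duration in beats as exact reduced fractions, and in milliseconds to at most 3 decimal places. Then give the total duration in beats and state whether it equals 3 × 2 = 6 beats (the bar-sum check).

1) 0.0ms=0b +1343.284ms=3/2b
2) 1343.284ms=3/2b +447.761ms=1/2b
3) 1791.045ms=2b +447.761ms=1/2b
4) 2238.806ms=5/2b +149.254ms=1/6b
5) 2388.06ms=8/3b +597.015ms=2/3b
6) 2985.075ms=10/3b +597.015ms=2/3b
7) 3582.09ms=4b +447.761ms=1/2b
8) 4029.851ms=9/2b +447.761ms=1/2b
9) 4477.612ms=5b +447.761ms=1/2b
10) 4925.373ms=11/2b +447.761ms=1/2b
Σ=6b of 6 (67bpm 2/4) — PASS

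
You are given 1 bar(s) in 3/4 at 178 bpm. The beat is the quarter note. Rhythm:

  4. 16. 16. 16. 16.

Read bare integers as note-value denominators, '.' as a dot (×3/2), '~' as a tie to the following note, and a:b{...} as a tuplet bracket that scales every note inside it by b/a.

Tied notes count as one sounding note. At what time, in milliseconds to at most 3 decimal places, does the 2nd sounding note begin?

1. 0.0ms @ 0 + 505.618ms (3/2)
2. 505.618ms @ 3/2 + 126.404ms (3/8)
3. 632.022ms @ 15/8 + 126.404ms (3/8)
4. 758.427ms @ 9/4 + 126.404ms (3/8)
5. 884.831ms @ 21/8 + 126.404ms (3/8)

note 2 onset = 3/2b = 505.618ms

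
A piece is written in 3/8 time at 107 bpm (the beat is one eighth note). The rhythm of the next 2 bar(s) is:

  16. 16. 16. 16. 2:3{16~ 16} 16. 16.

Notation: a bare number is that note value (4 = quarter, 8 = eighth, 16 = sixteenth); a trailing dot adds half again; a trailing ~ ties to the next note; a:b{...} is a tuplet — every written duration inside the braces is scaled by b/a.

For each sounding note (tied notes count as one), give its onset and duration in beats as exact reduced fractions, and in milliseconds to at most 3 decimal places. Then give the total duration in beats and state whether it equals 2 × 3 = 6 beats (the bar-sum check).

1) 0.0ms=0b +420.561ms=3/4b
2) 420.561ms=3/4b +420.561ms=3/4b
3) 841.121ms=3/2b +420.561ms=3/4b
4) 1261.682ms=9/4b +420.561ms=3/4b
5) 1682.243ms=3b +841.121ms=3/2b
6) 2523.364ms=9/2b +420.561ms=3/4b
7) 2943.925ms=21/4b +420.561ms=3/4b
Σ=6b of 6 (107bpm 3/8) — PASS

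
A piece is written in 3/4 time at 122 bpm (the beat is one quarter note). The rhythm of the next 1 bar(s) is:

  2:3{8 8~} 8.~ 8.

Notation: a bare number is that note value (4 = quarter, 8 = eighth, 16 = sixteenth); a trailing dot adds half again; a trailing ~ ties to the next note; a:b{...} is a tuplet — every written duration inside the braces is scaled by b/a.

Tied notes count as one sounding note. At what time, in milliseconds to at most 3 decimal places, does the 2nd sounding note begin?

1. 0.0ms @ 0 + 368.852ms (3/4)
2. 368.852ms @ 3/4 + 1106.557ms (9/4)

note 2 onset = 3/4b = 368.852ms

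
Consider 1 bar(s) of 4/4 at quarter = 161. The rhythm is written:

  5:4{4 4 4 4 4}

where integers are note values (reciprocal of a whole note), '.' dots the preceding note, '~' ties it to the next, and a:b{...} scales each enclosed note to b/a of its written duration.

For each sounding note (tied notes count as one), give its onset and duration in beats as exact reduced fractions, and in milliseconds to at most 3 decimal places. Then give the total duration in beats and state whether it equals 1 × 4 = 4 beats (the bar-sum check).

1) 0.0ms=0b +298.137ms=4/5b
2) 298.137ms=4/5b +298.137ms=4/5b
3) 596.273ms=8/5b +298.137ms=4/5b
4) 894.41ms=12/5b +298.137ms=4/5b
5) 1192.547ms=16/5b +298.137ms=4/5b
Σ=4b of 4 (161bpm 4/4) — PASS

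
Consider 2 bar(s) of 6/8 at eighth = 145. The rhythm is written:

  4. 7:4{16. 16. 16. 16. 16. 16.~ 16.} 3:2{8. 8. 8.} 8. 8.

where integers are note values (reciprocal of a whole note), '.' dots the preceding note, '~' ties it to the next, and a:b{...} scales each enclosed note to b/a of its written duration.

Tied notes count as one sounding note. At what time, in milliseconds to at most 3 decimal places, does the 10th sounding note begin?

1. 0.0ms @ 0 + 1241.379ms (3)
2. 1241.379ms @ 3 + 177.34ms (3/7)
3. 1418.719ms @ 24/7 + 177.34ms (3/7)
4. 1596.059ms @ 27/7 + 177.34ms (3/7)
5. 1773.399ms @ 30/7 + 177.34ms (3/7)
6. 1950.739ms @ 33/7 + 177.34ms (3/7)
7. 2128.079ms @ 36/7 + 354.68ms (6/7)
8. 2482.759ms @ 6 + 413.793ms (1)
9. 2896.552ms @ 7 + 413.793ms (1)
10. 3310.345ms @ 8 + 413.793ms (1)
11. 3724.138ms @ 9 + 620.69ms (3/2)
12. 4344.828ms @ 21/2 + 620.69ms (3/2)

note 10 onset = 8b = 3310.345ms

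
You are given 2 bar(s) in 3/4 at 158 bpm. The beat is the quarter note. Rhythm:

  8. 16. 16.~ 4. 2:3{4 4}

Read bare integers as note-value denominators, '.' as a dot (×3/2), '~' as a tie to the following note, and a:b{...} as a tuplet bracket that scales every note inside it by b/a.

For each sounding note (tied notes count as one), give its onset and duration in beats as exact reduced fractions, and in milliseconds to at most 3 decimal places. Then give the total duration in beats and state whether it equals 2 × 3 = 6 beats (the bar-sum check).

1) 0.0ms=0b +284.81ms=3/4b
2) 284.81ms=3/4b +142.405ms=3/8b
3) 427.215ms=9/8b +712.025ms=15/8b
4) 1139.241ms=3b +569.62ms=3/2b
5) 1708.861ms=9/2b +569.62ms=3/2b
Σ=6b of 6 (158bpm 3/4) — PASS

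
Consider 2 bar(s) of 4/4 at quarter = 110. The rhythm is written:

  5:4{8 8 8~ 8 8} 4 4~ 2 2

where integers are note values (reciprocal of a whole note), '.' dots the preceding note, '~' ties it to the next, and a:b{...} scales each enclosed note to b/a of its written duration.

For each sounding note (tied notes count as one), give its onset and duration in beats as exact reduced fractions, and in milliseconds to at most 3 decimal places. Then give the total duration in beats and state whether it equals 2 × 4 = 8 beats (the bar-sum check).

1) 0.0ms=0b +218.182ms=2/5b
2) 218.182ms=2/5b +218.182ms=2/5b
3) 436.364ms=4/5b +436.364ms=4/5b
4) 872.727ms=8/5b +218.182ms=2/5b
5) 1090.909ms=2b +545.455ms=1b
6) 1636.364ms=3b +1636.364ms=3b
7) 3272.727ms=6b +1090.909ms=2b
Σ=8b of 8 (110bpm 4/4) — PASS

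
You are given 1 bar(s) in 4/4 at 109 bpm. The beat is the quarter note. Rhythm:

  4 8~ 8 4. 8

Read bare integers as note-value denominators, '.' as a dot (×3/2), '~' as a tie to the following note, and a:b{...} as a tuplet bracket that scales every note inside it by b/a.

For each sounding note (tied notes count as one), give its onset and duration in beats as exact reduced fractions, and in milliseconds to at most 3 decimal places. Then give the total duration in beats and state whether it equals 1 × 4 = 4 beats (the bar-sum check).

1) 0.0ms=0b +550.459ms=1b
2) 550.459ms=1b +550.459ms=1b
3) 1100.917ms=2b +825.688ms=3/2b
4) 1926.606ms=7/2b +275.229ms=1/2b
Σ=4b of 4 (109bpm 4/4) — PASS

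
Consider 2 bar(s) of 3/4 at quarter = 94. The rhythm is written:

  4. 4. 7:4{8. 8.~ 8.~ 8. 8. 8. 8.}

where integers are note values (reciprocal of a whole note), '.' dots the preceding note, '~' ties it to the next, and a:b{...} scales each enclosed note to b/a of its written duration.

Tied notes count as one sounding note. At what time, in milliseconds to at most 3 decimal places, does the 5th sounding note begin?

1. 0.0ms @ 0 + 957.447ms (3/2)
2. 957.447ms @ 3/2 + 957.447ms (3/2)
3. 1914.894ms @ 3 + 273.556ms (3/7)
4. 2188.45ms @ 24/7 + 820.669ms (9/7)
5. 3009.119ms @ 33/7 + 273.556ms (3/7)
6. 3282.675ms @ 36/7 + 273.556ms (3/7)
7. 3556.231ms @ 39/7 + 273.556ms (3/7)

note 5 onset = 33/7b = 3009.119ms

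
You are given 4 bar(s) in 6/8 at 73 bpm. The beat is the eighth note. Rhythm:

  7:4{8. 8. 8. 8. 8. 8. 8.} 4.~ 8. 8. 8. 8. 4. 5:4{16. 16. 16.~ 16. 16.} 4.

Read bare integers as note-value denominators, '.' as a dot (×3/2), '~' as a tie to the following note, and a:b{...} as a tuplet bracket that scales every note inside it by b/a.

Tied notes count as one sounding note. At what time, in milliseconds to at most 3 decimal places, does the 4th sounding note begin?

1. 0.0ms @ 0 + 704.501ms (6/7)
2. 704.501ms @ 6/7 + 704.501ms (6/7)
3. 1409.002ms @ 12/7 + 704.501ms (6/7)
4. 2113.503ms @ 18/7 + 704.501ms (6/7)
5. 2818.004ms @ 24/7 + 704.501ms (6/7)
6. 3522.505ms @ 30/7 + 704.501ms (6/7)
7. 4227.006ms @ 36/7 + 704.501ms (6/7)
8. 4931.507ms @ 6 + 3698.63ms (9/2)
9. 8630.137ms @ 21/2 + 1232.877ms (3/2)
10. 9863.014ms @ 12 + 1232.877ms (3/2)
11. 11095.89ms @ 27/2 + 1232.877ms (3/2)
12. 12328.767ms @ 15 + 2465.753ms (3)
13. 14794.521ms @ 18 + 493.151ms (3/5)
14. 15287.671ms @ 93/5 + 493.151ms (3/5)
15. 15780.822ms @ 96/5 + 986.301ms (6/5)
16. 16767.123ms @ 102/5 + 493.151ms (3/5)
17. 17260.274ms @ 21 + 2465.753ms (3)

note 4 onset = 18/7b = 2113.503ms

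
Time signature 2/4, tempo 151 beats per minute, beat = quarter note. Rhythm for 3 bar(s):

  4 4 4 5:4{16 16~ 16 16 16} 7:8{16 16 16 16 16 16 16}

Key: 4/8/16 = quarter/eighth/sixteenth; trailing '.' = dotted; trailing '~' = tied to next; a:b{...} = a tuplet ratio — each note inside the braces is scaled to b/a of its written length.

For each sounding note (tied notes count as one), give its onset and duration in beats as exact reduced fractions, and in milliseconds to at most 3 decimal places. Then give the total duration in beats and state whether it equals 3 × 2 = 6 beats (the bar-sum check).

1) 0.0ms=0b +397.351ms=1b
2) 397.351ms=1b +397.351ms=1b
3) 794.702ms=2b +397.351ms=1b
4) 1192.053ms=3b +79.47ms=1/5b
5) 1271.523ms=16/5b +158.94ms=2/5b
6) 1430.464ms=18/5b +79.47ms=1/5b
7) 1509.934ms=19/5b +79.47ms=1/5b
8) 1589.404ms=4b +113.529ms=2/7b
9) 1702.933ms=30/7b +113.529ms=2/7b
10) 1816.462ms=32/7b +113.529ms=2/7b
11) 1929.991ms=34/7b +113.529ms=2/7b
12) 2043.519ms=36/7b +113.529ms=2/7b
13) 2157.048ms=38/7b +113.529ms=2/7b
14) 2270.577ms=40/7b +113.529ms=2/7b
Σ=6b of 6 (151bpm 2/4) — PASS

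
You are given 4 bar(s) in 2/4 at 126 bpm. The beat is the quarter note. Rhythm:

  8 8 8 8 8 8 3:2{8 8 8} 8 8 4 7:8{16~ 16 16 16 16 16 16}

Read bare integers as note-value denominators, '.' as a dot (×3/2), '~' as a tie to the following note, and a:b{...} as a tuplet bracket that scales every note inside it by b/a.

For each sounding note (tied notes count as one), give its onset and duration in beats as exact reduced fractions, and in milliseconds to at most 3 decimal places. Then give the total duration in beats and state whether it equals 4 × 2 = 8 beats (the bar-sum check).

1) 0.0ms=0b +238.095ms=1/2b
2) 238.095ms=1/2b +238.095ms=1/2b
3) 476.19ms=1b +238.095ms=1/2b
4) 714.286ms=3/2b +238.095ms=1/2b
5) 952.381ms=2b +238.095ms=1/2b
6) 1190.476ms=5/2b +238.095ms=1/2b
7) 1428.571ms=3b +158.73ms=1/3b
8) 1587.302ms=10/3b +158.73ms=1/3b
9) 1746.032ms=11/3b +158.73ms=1/3b
10) 1904.762ms=4b +238.095ms=1/2b
11) 2142.857ms=9/2b +238.095ms=1/2b
12) 2380.952ms=5b +476.19ms=1b
13) 2857.143ms=6b +272.109ms=4/7b
14) 3129.252ms=46/7b +136.054ms=2/7b
15) 3265.306ms=48/7b +136.054ms=2/7b
16) 3401.361ms=50/7b +136.054ms=2/7b
17) 3537.415ms=52/7b +136.054ms=2/7b
18) 3673.469ms=54/7b +136.054ms=2/7b
Σ=8b of 8 (126bpm 2/4) — PASS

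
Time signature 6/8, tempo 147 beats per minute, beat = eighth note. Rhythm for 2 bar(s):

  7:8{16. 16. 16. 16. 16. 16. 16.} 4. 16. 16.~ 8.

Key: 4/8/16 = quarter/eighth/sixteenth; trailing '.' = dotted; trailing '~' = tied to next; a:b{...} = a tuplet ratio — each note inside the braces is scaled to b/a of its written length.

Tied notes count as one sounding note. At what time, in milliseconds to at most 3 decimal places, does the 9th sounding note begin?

1. 0.0ms @ 0 + 349.854ms (6/7)
2. 349.854ms @ 6/7 + 349.854ms (6/7)
3. 699.708ms @ 12/7 + 349.854ms (6/7)
4. 1049.563ms @ 18/7 + 349.854ms (6/7)
5. 1399.417ms @ 24/7 + 349.854ms (6/7)
6. 1749.271ms @ 30/7 + 349.854ms (6/7)
7. 2099.125ms @ 36/7 + 349.854ms (6/7)
8. 2448.98ms @ 6 + 1224.49ms (3)
9. 3673.469ms @ 9 + 306.122ms (3/4)
10. 3979.592ms @ 39/4 + 918.367ms (9/4)

note 9 onset = 9b = 3673.469ms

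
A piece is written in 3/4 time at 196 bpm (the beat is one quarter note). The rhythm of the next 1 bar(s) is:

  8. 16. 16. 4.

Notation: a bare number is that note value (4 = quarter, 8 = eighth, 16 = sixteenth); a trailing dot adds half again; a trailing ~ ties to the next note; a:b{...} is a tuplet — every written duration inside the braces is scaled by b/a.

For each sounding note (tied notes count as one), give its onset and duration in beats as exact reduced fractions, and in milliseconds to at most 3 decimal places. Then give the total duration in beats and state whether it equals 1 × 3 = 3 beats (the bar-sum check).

1) 0.0ms=0b +229.592ms=3/4b
2) 229.592ms=3/4b +114.796ms=3/8b
3) 344.388ms=9/8b +114.796ms=3/8b
4) 459.184ms=3/2b +459.184ms=3/2b
Σ=3b of 3 (196bpm 3/4) — PASS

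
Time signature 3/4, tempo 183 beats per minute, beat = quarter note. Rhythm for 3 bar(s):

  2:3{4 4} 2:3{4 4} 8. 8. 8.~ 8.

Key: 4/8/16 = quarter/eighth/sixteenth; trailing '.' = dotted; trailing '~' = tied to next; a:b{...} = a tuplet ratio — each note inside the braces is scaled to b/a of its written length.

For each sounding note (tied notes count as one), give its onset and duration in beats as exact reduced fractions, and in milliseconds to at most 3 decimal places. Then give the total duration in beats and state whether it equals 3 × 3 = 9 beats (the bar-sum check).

1) 0.0ms=0b +491.803ms=3/2b
2) 491.803ms=3/2b +491.803ms=3/2b
3) 983.607ms=3b +491.803ms=3/2b
4) 1475.41ms=9/2b +491.803ms=3/2b
5) 1967.213ms=6b +245.902ms=3/4b
6) 2213.115ms=27/4b +245.902ms=3/4b
7) 2459.016ms=15/2b +491.803ms=3/2b
Σ=9b of 9 (183bpm 3/4) — PASS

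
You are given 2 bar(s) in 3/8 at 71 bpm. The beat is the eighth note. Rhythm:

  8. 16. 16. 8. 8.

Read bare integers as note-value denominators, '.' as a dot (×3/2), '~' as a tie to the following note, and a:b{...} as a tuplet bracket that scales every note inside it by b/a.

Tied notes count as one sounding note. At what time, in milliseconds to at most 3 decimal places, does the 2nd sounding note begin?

1. 0.0ms @ 0 + 1267.606ms (3/2)
2. 1267.606ms @ 3/2 + 633.803ms (3/4)
3. 1901.408ms @ 9/4 + 633.803ms (3/4)
4. 2535.211ms @ 3 + 1267.606ms (3/2)
5. 3802.817ms @ 9/2 + 1267.606ms (3/2)

note 2 onset = 3/2b = 1267.606ms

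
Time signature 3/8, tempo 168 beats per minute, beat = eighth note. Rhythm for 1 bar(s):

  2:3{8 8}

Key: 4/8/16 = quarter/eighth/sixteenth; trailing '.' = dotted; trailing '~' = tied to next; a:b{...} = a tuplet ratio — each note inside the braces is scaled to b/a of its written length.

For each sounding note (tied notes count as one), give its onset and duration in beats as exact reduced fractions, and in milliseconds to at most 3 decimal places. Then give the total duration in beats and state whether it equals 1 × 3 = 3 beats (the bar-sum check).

1) 0.0ms=0b +535.714ms=3/2b
2) 535.714ms=3/2b +535.714ms=3/2b
Σ=3b of 3 (168bpm 3/8) — PASS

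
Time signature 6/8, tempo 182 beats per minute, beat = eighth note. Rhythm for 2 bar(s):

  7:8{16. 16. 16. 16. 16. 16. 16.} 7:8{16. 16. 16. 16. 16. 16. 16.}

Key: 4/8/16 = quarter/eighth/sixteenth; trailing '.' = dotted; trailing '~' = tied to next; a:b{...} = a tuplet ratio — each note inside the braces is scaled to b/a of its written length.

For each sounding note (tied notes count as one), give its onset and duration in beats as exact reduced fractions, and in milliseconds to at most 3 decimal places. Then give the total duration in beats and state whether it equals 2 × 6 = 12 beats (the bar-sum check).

1) 0.0ms=0b +282.575ms=6/7b
2) 282.575ms=6/7b +282.575ms=6/7b
3) 565.149ms=12/7b +282.575ms=6/7b
4) 847.724ms=18/7b +282.575ms=6/7b
5) 1130.298ms=24/7b +282.575ms=6/7b
6) 1412.873ms=30/7b +282.575ms=6/7b
7) 1695.447ms=36/7b +282.575ms=6/7b
8) 1978.022ms=6b +282.575ms=6/7b
9) 2260.597ms=48/7b +282.575ms=6/7b
10) 2543.171ms=54/7b +282.575ms=6/7b
11) 2825.746ms=60/7b +282.575ms=6/7b
12) 3108.32ms=66/7b +282.575ms=6/7b
13) 3390.895ms=72/7b +282.575ms=6/7b
14) 3673.469ms=78/7b +282.575ms=6/7b
Σ=12b of 12 (182bpm 6/8) — PASS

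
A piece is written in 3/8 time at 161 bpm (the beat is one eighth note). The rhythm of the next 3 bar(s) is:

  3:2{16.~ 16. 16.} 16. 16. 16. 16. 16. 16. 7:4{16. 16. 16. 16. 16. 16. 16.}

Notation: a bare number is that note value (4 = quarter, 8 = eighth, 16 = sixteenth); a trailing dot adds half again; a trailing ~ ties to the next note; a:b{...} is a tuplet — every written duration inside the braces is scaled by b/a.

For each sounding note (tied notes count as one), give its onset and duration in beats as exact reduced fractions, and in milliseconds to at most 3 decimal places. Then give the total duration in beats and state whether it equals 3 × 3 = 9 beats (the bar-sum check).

1) 0.0ms=0b +372.671ms=1b
2) 372.671ms=1b +186.335ms=1/2b
3) 559.006ms=3/2b +279.503ms=3/4b
4) 838.509ms=9/4b +279.503ms=3/4b
5) 1118.012ms=3b +279.503ms=3/4b
6) 1397.516ms=15/4b +279.503ms=3/4b
7) 1677.019ms=9/2b +279.503ms=3/4b
8) 1956.522ms=21/4b +279.503ms=3/4b
9) 2236.025ms=6b +159.716ms=3/7b
10) 2395.741ms=45/7b +159.716ms=3/7b
11) 2555.457ms=48/7b +159.716ms=3/7b
12) 2715.173ms=51/7b +159.716ms=3/7b
13) 2874.889ms=54/7b +159.716ms=3/7b
14) 3034.605ms=57/7b +159.716ms=3/7b
15) 3194.321ms=60/7b +159.716ms=3/7b
Σ=9b of 9 (161bpm 3/8) — PASS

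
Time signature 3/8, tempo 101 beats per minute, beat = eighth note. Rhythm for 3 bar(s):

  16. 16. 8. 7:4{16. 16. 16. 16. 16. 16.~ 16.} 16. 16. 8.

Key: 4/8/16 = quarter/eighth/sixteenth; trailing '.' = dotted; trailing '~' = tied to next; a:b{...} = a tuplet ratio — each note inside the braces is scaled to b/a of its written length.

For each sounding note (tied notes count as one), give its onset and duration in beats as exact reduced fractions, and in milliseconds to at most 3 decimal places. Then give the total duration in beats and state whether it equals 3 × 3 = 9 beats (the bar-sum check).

1) 0.0ms=0b +445.545ms=3/4b
2) 445.545ms=3/4b +445.545ms=3/4b
3) 891.089ms=3/2b +891.089ms=3/2b
4) 1782.178ms=3b +254.597ms=3/7b
5) 2036.775ms=24/7b +254.597ms=3/7b
6) 2291.372ms=27/7b +254.597ms=3/7b
7) 2545.969ms=30/7b +254.597ms=3/7b
8) 2800.566ms=33/7b +254.597ms=3/7b
9) 3055.163ms=36/7b +509.194ms=6/7b
10) 3564.356ms=6b +445.545ms=3/4b
11) 4009.901ms=27/4b +445.545ms=3/4b
12) 4455.446ms=15/2b +891.089ms=3/2b
Σ=9b of 9 (101bpm 3/8) — PASS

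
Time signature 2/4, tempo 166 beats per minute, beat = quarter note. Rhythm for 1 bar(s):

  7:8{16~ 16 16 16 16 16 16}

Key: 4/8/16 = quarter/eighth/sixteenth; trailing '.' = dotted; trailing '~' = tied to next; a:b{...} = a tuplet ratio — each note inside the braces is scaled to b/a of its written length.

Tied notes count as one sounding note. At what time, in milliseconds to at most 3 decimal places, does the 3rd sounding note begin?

1. 0.0ms @ 0 + 206.54ms (4/7)
2. 206.54ms @ 4/7 + 103.27ms (2/7)
3. 309.811ms @ 6/7 + 103.27ms (2/7)
4. 413.081ms @ 8/7 + 103.27ms (2/7)
5. 516.351ms @ 10/7 + 103.27ms (2/7)
6. 619.621ms @ 12/7 + 103.27ms (2/7)

note 3 onset = 6/7b = 309.811ms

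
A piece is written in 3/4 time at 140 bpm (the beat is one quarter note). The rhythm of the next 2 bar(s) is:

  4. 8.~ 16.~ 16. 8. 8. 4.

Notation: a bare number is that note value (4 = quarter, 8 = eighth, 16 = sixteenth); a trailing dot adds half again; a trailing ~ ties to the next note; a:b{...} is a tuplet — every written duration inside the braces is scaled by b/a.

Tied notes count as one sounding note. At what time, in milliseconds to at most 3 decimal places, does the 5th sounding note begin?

1. 0.0ms @ 0 + 642.857ms (3/2)
2. 642.857ms @ 3/2 + 642.857ms (3/2)
3. 1285.714ms @ 3 + 321.429ms (3/4)
4. 1607.143ms @ 15/4 + 321.429ms (3/4)
5. 1928.571ms @ 9/2 + 642.857ms (3/2)

note 5 onset = 9/2b = 1928.571ms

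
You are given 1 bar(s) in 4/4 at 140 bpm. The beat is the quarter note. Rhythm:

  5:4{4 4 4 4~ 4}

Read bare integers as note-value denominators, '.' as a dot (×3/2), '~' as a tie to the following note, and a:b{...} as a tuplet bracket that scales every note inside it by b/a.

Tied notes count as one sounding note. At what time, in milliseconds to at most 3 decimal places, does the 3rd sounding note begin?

note 3 onset = 8/5b = 685.714ms

1. 0.0ms @ 0 + 342.857ms (4/5)
2. 342.857ms @ 4/5 + 342.857ms (4/5)
3. 685.714ms @ 8/5 + 342.857ms (4/5)
4. 1028.571ms @ 12/5 + 685.714ms (8/5)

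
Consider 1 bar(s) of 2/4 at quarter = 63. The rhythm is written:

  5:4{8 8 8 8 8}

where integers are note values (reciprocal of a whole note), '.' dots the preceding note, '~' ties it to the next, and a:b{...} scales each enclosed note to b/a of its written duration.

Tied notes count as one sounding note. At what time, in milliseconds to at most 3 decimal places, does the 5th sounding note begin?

note 5 onset = 8/5b = 1523.81ms

1. 0.0ms @ 0 + 380.952ms (2/5)
2. 380.952ms @ 2/5 + 380.952ms (2/5)
3. 761.905ms @ 4/5 + 380.952ms (2/5)
4. 1142.857ms @ 6/5 + 380.952ms (2/5)
5. 1523.81ms @ 8/5 + 380.952ms (2/5)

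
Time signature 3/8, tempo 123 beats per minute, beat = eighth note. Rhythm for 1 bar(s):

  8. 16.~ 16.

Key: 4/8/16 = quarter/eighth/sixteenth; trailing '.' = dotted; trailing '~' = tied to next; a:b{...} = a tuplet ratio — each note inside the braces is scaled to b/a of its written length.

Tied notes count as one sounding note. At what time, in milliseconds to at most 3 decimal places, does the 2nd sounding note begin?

1. 0.0ms @ 0 + 731.707ms (3/2)
2. 731.707ms @ 3/2 + 731.707ms (3/2)

note 2 onset = 3/2b = 731.707ms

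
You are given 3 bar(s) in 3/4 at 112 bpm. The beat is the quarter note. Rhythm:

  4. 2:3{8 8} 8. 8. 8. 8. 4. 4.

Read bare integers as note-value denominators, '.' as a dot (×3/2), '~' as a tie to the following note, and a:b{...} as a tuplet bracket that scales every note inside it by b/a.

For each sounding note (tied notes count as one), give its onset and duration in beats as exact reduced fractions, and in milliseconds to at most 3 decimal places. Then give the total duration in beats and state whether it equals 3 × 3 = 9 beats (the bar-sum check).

1) 0.0ms=0b +803.571ms=3/2b
2) 803.571ms=3/2b +401.786ms=3/4b
3) 1205.357ms=9/4b +401.786ms=3/4b
4) 1607.143ms=3b +401.786ms=3/4b
5) 2008.929ms=15/4b +401.786ms=3/4b
6) 2410.714ms=9/2b +401.786ms=3/4b
7) 2812.5ms=21/4b +401.786ms=3/4b
8) 3214.286ms=6b +803.571ms=3/2b
9) 4017.857ms=15/2b +803.571ms=3/2b
Σ=9b of 9 (112bpm 3/4) — PASS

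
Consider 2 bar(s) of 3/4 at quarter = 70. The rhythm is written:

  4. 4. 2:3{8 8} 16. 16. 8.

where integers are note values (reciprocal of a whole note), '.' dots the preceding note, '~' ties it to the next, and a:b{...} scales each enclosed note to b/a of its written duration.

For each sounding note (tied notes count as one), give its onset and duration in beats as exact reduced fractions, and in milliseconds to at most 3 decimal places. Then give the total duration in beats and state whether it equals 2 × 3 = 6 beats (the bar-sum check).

1) 0.0ms=0b +1285.714ms=3/2b
2) 1285.714ms=3/2b +1285.714ms=3/2b
3) 2571.429ms=3b +642.857ms=3/4b
4) 3214.286ms=15/4b +642.857ms=3/4b
5) 3857.143ms=9/2b +321.429ms=3/8b
6) 4178.571ms=39/8b +321.429ms=3/8b
7) 4500.0ms=21/4b +642.857ms=3/4b
Σ=6b of 6 (70bpm 3/4) — PASS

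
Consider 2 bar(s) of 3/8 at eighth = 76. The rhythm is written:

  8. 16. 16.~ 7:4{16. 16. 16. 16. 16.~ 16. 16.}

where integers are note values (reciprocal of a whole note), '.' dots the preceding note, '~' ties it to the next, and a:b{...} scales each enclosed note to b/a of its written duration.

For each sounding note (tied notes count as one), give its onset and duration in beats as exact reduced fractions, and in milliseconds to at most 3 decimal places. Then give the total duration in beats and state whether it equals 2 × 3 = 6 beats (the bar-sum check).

1) 0.0ms=0b +1184.211ms=3/2b
2) 1184.211ms=3/2b +592.105ms=3/4b
3) 1776.316ms=9/4b +930.451ms=33/28b
4) 2706.767ms=24/7b +338.346ms=3/7b
5) 3045.113ms=27/7b +338.346ms=3/7b
6) 3383.459ms=30/7b +338.346ms=3/7b
7) 3721.805ms=33/7b +676.692ms=6/7b
8) 4398.496ms=39/7b +338.346ms=3/7b
Σ=6b of 6 (76bpm 3/8) — PASS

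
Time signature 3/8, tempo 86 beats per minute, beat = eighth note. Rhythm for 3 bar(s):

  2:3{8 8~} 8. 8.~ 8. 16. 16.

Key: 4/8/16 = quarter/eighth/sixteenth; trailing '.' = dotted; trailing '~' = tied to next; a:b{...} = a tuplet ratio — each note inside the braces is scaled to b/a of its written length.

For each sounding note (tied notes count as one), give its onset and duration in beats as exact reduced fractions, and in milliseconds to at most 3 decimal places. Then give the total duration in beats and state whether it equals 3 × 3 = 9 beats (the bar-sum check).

1) 0.0ms=0b +1046.512ms=3/2b
2) 1046.512ms=3/2b +2093.023ms=3b
3) 3139.535ms=9/2b +2093.023ms=3b
4) 5232.558ms=15/2b +523.256ms=3/4b
5) 5755.814ms=33/4b +523.256ms=3/4b
Σ=9b of 9 (86bpm 3/8) — PASS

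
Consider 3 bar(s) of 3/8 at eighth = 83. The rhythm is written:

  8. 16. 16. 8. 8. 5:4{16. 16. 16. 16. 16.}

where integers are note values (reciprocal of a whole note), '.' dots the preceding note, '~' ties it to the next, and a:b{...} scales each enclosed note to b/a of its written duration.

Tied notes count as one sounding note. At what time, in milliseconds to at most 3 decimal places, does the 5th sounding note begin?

1. 0.0ms @ 0 + 1084.337ms (3/2)
2. 1084.337ms @ 3/2 + 542.169ms (3/4)
3. 1626.506ms @ 9/4 + 542.169ms (3/4)
4. 2168.675ms @ 3 + 1084.337ms (3/2)
5. 3253.012ms @ 9/2 + 1084.337ms (3/2)
6. 4337.349ms @ 6 + 433.735ms (3/5)
7. 4771.084ms @ 33/5 + 433.735ms (3/5)
8. 5204.819ms @ 36/5 + 433.735ms (3/5)
9. 5638.554ms @ 39/5 + 433.735ms (3/5)
10. 6072.289ms @ 42/5 + 433.735ms (3/5)

note 5 onset = 9/2b = 3253.012ms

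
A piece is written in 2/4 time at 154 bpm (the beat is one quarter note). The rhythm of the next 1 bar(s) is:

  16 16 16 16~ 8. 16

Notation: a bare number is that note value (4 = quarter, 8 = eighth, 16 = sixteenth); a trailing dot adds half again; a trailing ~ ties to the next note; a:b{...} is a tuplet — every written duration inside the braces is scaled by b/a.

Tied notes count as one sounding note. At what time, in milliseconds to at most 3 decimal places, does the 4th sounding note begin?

note 4 onset = 3/4b = 292.208ms

1. 0.0ms @ 0 + 97.403ms (1/4)
2. 97.403ms @ 1/4 + 97.403ms (1/4)
3. 194.805ms @ 1/2 + 97.403ms (1/4)
4. 292.208ms @ 3/4 + 389.61ms (1)
5. 681.818ms @ 7/4 + 97.403ms (1/4)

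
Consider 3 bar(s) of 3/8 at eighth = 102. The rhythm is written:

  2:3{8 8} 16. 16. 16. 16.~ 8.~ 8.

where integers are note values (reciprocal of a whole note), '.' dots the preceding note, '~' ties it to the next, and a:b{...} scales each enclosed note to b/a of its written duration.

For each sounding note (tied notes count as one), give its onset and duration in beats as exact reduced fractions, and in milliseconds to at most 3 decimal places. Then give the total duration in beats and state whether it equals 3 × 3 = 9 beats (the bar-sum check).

1) 0.0ms=0b +882.353ms=3/2b
2) 882.353ms=3/2b +882.353ms=3/2b
3) 1764.706ms=3b +441.176ms=3/4b
4) 2205.882ms=15/4b +441.176ms=3/4b
5) 2647.059ms=9/2b +441.176ms=3/4b
6) 3088.235ms=21/4b +2205.882ms=15/4b
Σ=9b of 9 (102bpm 3/8) — PASS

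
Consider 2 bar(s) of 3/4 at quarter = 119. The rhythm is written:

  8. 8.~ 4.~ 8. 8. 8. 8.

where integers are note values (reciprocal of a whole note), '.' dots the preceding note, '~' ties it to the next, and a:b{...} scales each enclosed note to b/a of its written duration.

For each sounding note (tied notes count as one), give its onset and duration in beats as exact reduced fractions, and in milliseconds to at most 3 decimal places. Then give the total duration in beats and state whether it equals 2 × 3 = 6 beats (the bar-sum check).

1) 0.0ms=0b +378.151ms=3/4b
2) 378.151ms=3/4b +1512.605ms=3b
3) 1890.756ms=15/4b +378.151ms=3/4b
4) 2268.908ms=9/2b +378.151ms=3/4b
5) 2647.059ms=21/4b +378.151ms=3/4b
Σ=6b of 6 (119bpm 3/4) — PASS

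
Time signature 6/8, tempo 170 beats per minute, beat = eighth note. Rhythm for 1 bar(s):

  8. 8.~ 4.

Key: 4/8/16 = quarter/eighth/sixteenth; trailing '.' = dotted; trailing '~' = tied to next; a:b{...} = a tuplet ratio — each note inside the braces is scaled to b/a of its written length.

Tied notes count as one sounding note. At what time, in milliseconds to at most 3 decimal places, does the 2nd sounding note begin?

note 2 onset = 3/2b = 529.412ms

1. 0.0ms @ 0 + 529.412ms (3/2)
2. 529.412ms @ 3/2 + 1588.235ms (9/2)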